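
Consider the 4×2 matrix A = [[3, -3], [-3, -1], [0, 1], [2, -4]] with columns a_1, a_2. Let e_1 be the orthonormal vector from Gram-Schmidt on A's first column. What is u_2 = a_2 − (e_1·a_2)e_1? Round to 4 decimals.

u_2 = (-1.0909, -2.9091, 1.0000, -2.7273)

e_1 = a_1/‖a_1‖ = (3, -3, 0, 2)/4.6904 = (0.6396, -0.6396, 0.0000, 0.4264).
r_{12} = e_1·a_2 = -2.9848.
u_2 = a_2 + 2.9848·e_1 = (-1.0909, -2.9091, 1.0000, -2.7273).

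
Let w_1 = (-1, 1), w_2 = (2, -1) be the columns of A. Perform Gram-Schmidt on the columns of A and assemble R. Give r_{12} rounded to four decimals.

r_{12} = -2.1213

w_1 = (-1, 1); ‖w_1‖ = 1.4142, so e_1 = (-0.7071, 0.7071).
r_{12} = e_1·w_2 = -2.1213.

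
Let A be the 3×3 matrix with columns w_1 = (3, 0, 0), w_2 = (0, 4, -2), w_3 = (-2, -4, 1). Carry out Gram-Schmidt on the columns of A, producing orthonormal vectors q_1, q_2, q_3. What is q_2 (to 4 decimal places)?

q_2 = (0.0000, 0.8944, -0.4472)

w_1 = (3, 0, 0); ‖w_1‖ = 3.0000, so q_1 = (1.0000, 0.0000, 0.0000).
q_1·w_2 = 1.0000·0 + 0.0000·4 + 0.0000·(-2) = 0.0000.
u_2 = w_2 + 0.0000·q_1 = (0.0000, 4.0000, -2.0000).
‖u_2‖ = 4.4721, so q_2 = (0.0000, 0.8944, -0.4472).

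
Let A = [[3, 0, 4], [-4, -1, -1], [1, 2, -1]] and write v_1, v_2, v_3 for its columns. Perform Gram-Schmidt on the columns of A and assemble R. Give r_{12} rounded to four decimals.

q_1 = v_1/‖v_1‖ = (3, -4, 1)/5.0990 = (0.5883, -0.7845, 0.1961).
r_{12} = q_1·v_2 = 1.1767.

r_{12} = 1.1767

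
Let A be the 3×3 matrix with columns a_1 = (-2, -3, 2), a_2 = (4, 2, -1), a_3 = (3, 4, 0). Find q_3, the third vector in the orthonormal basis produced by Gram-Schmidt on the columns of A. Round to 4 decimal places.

q_3 = (-0.0995, 0.5970, 0.7960)

q_1 = a_1/‖a_1‖ = (-2, -3, 2)/4.1231 = (-0.4851, -0.7276, 0.4851).
r_{12} = q_1·a_2 = -3.8806.
u_2 = a_2 + 3.8806·q_1 = (2.1176, -0.8235, 0.8824).
‖u_2‖ = 2.4375, so q_2 = (0.8688, -0.3379, 0.3620).
r_{13} = q_1·a_3 = -4.3656; r_{23} = q_2·a_3 = 1.2549.
u_3 = a_3 + 4.3656·q_1 − 1.2549·q_2 = (-0.2079, 1.2475, 1.6634).
‖u_3‖ = 2.0896, so q_3 = (-0.0995, 0.5970, 0.7960).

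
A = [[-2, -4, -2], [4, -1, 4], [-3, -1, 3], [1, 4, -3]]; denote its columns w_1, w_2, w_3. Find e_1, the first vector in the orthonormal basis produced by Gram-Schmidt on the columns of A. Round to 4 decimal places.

w_1 = (-2, 4, -3, 1); ‖w_1‖ = 5.4772, so e_1 = (-0.3651, 0.7303, -0.5477, 0.1826).

e_1 = (-0.3651, 0.7303, -0.5477, 0.1826)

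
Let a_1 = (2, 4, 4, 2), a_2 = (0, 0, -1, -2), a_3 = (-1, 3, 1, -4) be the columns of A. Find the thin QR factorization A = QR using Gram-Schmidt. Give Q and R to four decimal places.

Q = [[0.3162, 0.2169, -0.9006], [0.6325, 0.4339, 0.1871], [0.6325, -0.1085, 0.3509], [0.3162, -0.8677, -0.1754]], R = [[6.3246, -1.2649, 0.9487], [0.0000, 1.8439, 4.4471], [0.0000, 0.0000, 2.5147]]

e_1 = a_1/‖a_1‖ = (2, 4, 4, 2)/6.3246 = (0.3162, 0.6325, 0.6325, 0.3162).
r_{12} = e_1·a_2 = -1.2649.
u_2 = a_2 + 1.2649·e_1 = (0.4000, 0.8000, -0.2000, -1.6000).
‖u_2‖ = 1.8439, so e_2 = (0.2169, 0.4339, -0.1085, -0.8677).
r_{13} = e_1·a_3 = 0.9487; r_{23} = e_2·a_3 = 4.4471.
u_3 = a_3 − 0.9487·e_1 − 4.4471·e_2 = (-2.2647, 0.4706, 0.8824, -0.4412).
‖u_3‖ = 2.5147, so e_3 = (-0.9006, 0.1871, 0.3509, -0.1754).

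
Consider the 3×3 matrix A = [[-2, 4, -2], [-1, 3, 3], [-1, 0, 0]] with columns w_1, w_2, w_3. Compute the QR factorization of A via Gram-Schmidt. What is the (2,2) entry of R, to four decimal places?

w_1 = (-2, -1, -1); ‖w_1‖ = 2.4495, so e_1 = (-0.8165, -0.4082, -0.4082).
e_1·w_2 = (-0.8165)·4 + (-0.4082)·3 + (-0.4082)·0 = -4.4907.
u_2 = w_2 + 4.4907·e_1 = (0.3333, 1.1667, -1.8333).
r_{22} = ‖u_2‖ = 2.1985.

r_{22} = 2.1985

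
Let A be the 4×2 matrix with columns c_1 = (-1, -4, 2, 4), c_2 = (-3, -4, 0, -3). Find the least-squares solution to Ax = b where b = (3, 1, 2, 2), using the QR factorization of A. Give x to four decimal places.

x = (0.2506, -0.6104)

q_1 = c_1/‖c_1‖ = (-1, -4, 2, 4)/6.0828 = (-0.1644, -0.6576, 0.3288, 0.6576).
r_{12} = q_1·c_2 = 1.1508.
u_2 = c_2 − 1.1508·q_1 = (-2.8108, -3.2432, -0.3784, -3.7568).
‖u_2‖ = 5.7163, so q_2 = (-0.4917, -0.5674, -0.0662, -0.6572).
Qᵀb = (0.8220, -3.4893).
Back-substitute: x_2 = -3.4893/5.7163 = -0.6104.
x_1 = (0.8220 − 1.1508·(-0.6104))/6.0828 = 0.2506.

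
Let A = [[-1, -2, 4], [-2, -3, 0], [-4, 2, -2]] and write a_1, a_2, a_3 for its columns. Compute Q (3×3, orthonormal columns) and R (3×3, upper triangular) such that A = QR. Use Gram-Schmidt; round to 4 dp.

Q = [[-0.2182, -0.4851, 0.8468], [-0.4364, -0.7276, -0.5293], [-0.8729, 0.4851, 0.0529]], R = [[4.5826, 0.0000, 0.8729], [0.0000, 4.1231, -2.9104], [0.0000, 0.0000, 3.2814]]

e_1 = a_1/‖a_1‖ = (-1, -2, -4)/4.5826 = (-0.2182, -0.4364, -0.8729).
r_{12} = e_1·a_2 = 0.0000.
u_2 = a_2 + 0.0000·e_1 = (-2.0000, -3.0000, 2.0000).
‖u_2‖ = 4.1231, so e_2 = (-0.4851, -0.7276, 0.4851).
r_{13} = e_1·a_3 = 0.8729; r_{23} = e_2·a_3 = -2.9104.
u_3 = a_3 − 0.8729·e_1 + 2.9104·e_2 = (2.7787, -1.7367, 0.1737).
‖u_3‖ = 3.2814, so e_3 = (0.8468, -0.5293, 0.0529).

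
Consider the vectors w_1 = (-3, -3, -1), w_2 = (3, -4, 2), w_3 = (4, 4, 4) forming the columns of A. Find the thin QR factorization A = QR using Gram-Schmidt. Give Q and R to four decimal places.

Q = [[-0.6882, 0.5869, -0.4264], [-0.6882, -0.7141, 0.1279], [-0.2294, 0.3815, 0.8954]], R = [[4.3589, 0.2294, -6.4236], [0.0000, 5.3803, 1.0174], [0.0000, 0.0000, 2.3878]]

w_1 = (-3, -3, -1); ‖w_1‖ = 4.3589, so e_1 = (-0.6882, -0.6882, -0.2294).
e_1·w_2 = (-0.6882)·3 + (-0.6882)·(-4) + (-0.2294)·2 = 0.2294.
u_2 = w_2 − 0.2294·e_1 = (3.1579, -3.8421, 2.0526).
‖u_2‖ = 5.3803, so e_2 = (0.5869, -0.7141, 0.3815).
e_1·w_3 = (-0.6882)·4 + (-0.6882)·4 + (-0.2294)·4 = -6.4236; e_2·w_3 = 0.5869·4 + (-0.7141)·4 + 0.3815·4 = 1.0174.
u_3 = w_3 + 6.4236·e_1 − 1.0174·e_2 = (-1.0182, 0.3055, 2.1382).
‖u_3‖ = 2.3878, so e_3 = (-0.4264, 0.1279, 0.8954).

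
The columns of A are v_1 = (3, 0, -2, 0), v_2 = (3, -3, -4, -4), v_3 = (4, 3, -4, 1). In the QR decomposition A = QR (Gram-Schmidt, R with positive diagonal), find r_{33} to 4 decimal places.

r_{33} = 2.5982

v_1 = (3, 0, -2, 0); ‖v_1‖ = 3.6056, so q_1 = (0.8321, 0.0000, -0.5547, 0.0000).
q_1·v_2 = 0.8321·3 + 0.0000·(-3) + (-0.5547)·(-4) + 0.0000·(-4) = 4.7150.
u_2 = v_2 − 4.7150·q_1 = (-0.9231, -3.0000, -1.3846, -4.0000).
‖u_2‖ = 5.2697, so q_2 = (-0.1752, -0.5693, -0.2628, -0.7591).
q_1·v_3 = 0.8321·4 + 0.0000·3 + (-0.5547)·(-4) + 0.0000·1 = 5.5470; q_2·v_3 = (-0.1752)·4 + (-0.5693)·3 + (-0.2628)·(-4) + (-0.7591)·1 = -2.1166.
u_3 = v_3 − 5.5470·q_1 + 2.1166·q_2 = (-0.9861, 1.7950, -1.4792, -0.6066).
r_{33} = ‖u_3‖ = 2.5982.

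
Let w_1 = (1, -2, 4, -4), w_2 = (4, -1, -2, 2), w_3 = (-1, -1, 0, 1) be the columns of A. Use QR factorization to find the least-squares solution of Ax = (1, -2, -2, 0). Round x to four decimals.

w_1 = (1, -2, 4, -4); ‖w_1‖ = 6.0828, so e_1 = (0.1644, -0.3288, 0.6576, -0.6576).
e_1·w_2 = 0.1644·4 + (-0.3288)·(-1) + 0.6576·(-2) + (-0.6576)·2 = -1.6440.
u_2 = w_2 + 1.6440·e_1 = (4.2703, -1.5405, -0.9189, 0.9189).
‖u_2‖ = 4.7220, so e_2 = (0.9043, -0.3262, -0.1946, 0.1946).
e_1·w_3 = 0.1644·(-1) + (-0.3288)·(-1) + 0.6576·0 + (-0.6576)·1 = -0.4932; e_2·w_3 = 0.9043·(-1) + (-0.3262)·(-1) + (-0.1946)·0 + 0.1946·1 = -0.3835.
u_3 = w_3 + 0.4932·e_1 + 0.3835·e_2 = (-0.5721, -1.2873, 0.2497, 0.7503).
‖u_3‖ = 1.6155, so e_3 = (-0.3542, -0.7968, 0.1546, 0.4645).
Qᵀb = (-0.4932, 1.9460, 0.9304).
Back-substitute: x_3 = 0.9304/1.6155 = 0.5759.
x_2 = (1.9460 + 0.3835·0.5759)/4.7220 = 0.4589.
x_1 = (-0.4932 + 1.6440·0.4589 + 0.4932·0.5759)/6.0828 = 0.0896.

x = (0.0896, 0.4589, 0.5759)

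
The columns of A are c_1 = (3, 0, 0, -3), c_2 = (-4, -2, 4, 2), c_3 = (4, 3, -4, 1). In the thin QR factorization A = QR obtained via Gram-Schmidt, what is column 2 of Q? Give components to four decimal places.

q_2 = (-0.2132, -0.4264, 0.8528, -0.2132)

c_1 = (3, 0, 0, -3); ‖c_1‖ = 4.2426, so q_1 = (0.7071, 0.0000, 0.0000, -0.7071).
q_1·c_2 = 0.7071·(-4) + 0.0000·(-2) + 0.0000·4 + (-0.7071)·2 = -4.2426.
u_2 = c_2 + 4.2426·q_1 = (-1.0000, -2.0000, 4.0000, -1.0000).
‖u_2‖ = 4.6904, so q_2 = (-0.2132, -0.4264, 0.8528, -0.2132).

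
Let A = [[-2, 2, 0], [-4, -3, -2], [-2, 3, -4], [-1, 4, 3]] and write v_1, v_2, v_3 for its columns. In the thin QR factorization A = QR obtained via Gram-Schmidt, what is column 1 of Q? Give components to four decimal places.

v_1 = (-2, -4, -2, -1); ‖v_1‖ = 5.0000, so q_1 = (-0.4000, -0.8000, -0.4000, -0.2000).

q_1 = (-0.4000, -0.8000, -0.4000, -0.2000)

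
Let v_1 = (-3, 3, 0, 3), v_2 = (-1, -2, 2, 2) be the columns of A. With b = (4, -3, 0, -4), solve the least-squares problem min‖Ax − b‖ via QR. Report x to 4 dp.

x = (-1.2018, -0.1842)

e_1 = v_1/‖v_1‖ = (-3, 3, 0, 3)/5.1962 = (-0.5774, 0.5774, 0.0000, 0.5774).
r_{12} = e_1·v_2 = 0.5774.
u_2 = v_2 − 0.5774·e_1 = (-0.6667, -2.3333, 2.0000, 1.6667).
‖u_2‖ = 3.5590, so e_2 = (-0.1873, -0.6556, 0.5620, 0.4683).
Qᵀb = (-6.3509, -0.6556).
Back-substitute: x_2 = -0.6556/3.5590 = -0.1842.
x_1 = (-6.3509 − 0.5774·(-0.1842))/5.1962 = -1.2018.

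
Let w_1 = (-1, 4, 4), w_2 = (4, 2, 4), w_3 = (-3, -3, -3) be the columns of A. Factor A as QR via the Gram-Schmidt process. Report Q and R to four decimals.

w_1 = (-1, 4, 4); ‖w_1‖ = 5.7446, so e_1 = (-0.1741, 0.6963, 0.6963).
e_1·w_2 = (-0.1741)·4 + 0.6963·2 + 0.6963·4 = 3.4816.
u_2 = w_2 − 3.4816·e_1 = (4.6061, -0.4242, 1.5758).
‖u_2‖ = 4.8866, so e_2 = (0.9426, -0.0868, 0.3225).
e_1·w_3 = (-0.1741)·(-3) + 0.6963·(-3) + 0.6963·(-3) = -3.6556; e_2·w_3 = 0.9426·(-3) + (-0.0868)·(-3) + 0.3225·(-3) = -3.5347.
u_3 = w_3 + 3.6556·e_1 + 3.5347·e_2 = (-0.3046, -0.7614, 0.6853).
‖u_3‖ = 1.0687, so e_3 = (-0.2850, -0.7125, 0.6412).

Q = [[-0.1741, 0.9426, -0.2850], [0.6963, -0.0868, -0.7125], [0.6963, 0.3225, 0.6412]], R = [[5.7446, 3.4816, -3.6556], [0.0000, 4.8866, -3.5347], [0.0000, 0.0000, 1.0687]]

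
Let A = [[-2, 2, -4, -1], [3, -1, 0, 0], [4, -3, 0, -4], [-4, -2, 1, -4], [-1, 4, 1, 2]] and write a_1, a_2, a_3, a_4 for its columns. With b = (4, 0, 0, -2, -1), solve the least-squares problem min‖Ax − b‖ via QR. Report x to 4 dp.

x = (0.0909, -0.0050, -1.0853, 0.1163)

q_1 = a_1/‖a_1‖ = (-2, 3, 4, -4, -1)/6.7823 = (-0.2949, 0.4423, 0.5898, -0.5898, -0.1474).
r_{12} = q_1·a_2 = -2.2116.
u_2 = a_2 + 2.2116·q_1 = (1.3478, -0.0217, -1.6957, -3.3043, 3.6739).
‖u_2‖ = 5.3952, so q_2 = (0.2498, -0.0040, -0.3143, -0.6125, 0.6810).
r_{13} = q_1·a_3 = 0.4423; r_{23} = q_2·a_3 = -0.9308.
u_3 = a_3 − 0.4423·q_1 + 0.9308·q_2 = (-3.6370, -0.1994, -0.5534, 0.6908, 1.6990).
‖u_3‖ = 4.1156, so q_3 = (-0.8837, -0.0485, -0.1345, 0.1679, 0.4128).
r_{14} = q_1·a_4 = 0.0000; r_{24} = q_2·a_4 = 4.8191; r_{34} = q_3·a_4 = 1.5758.
u_4 = a_4 − 0.0000·q_1 − 4.8191·q_2 − 1.5758·q_3 = (-0.8113, 0.0958, -2.2735, -1.3131, -1.9321).
‖u_4‖ = 3.3606, so q_4 = (-0.2414, 0.0285, -0.6765, -0.3907, -0.5749).
Qᵀb = (0.1474, 1.5432, -4.2834, 0.3907).
Back-substitute: x_4 = 0.3907/3.3606 = 0.1163.
x_3 = (-4.2834 − 1.5758·0.1163)/4.1156 = -1.0853.
x_2 = (1.5432 + 0.9308·(-1.0853) − 4.8191·0.1163)/5.3952 = -0.0050.
x_1 = (0.1474 + 2.2116·(-0.0050) − 0.4423·(-1.0853) − 0.0000·0.1163)/6.7823 = 0.0909.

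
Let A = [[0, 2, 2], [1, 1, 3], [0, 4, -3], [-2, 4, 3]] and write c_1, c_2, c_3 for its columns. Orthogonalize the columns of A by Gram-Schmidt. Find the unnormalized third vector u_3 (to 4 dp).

c_1 = (0, 1, 0, -2); ‖c_1‖ = 2.2361, so q_1 = (0.0000, 0.4472, 0.0000, -0.8944).
q_1·c_2 = 0.0000·2 + 0.4472·1 + 0.0000·4 + (-0.8944)·4 = -3.1305.
u_2 = c_2 + 3.1305·q_1 = (2.0000, 2.4000, 4.0000, 1.2000).
‖u_2‖ = 5.2154, so q_2 = (0.3835, 0.4602, 0.7670, 0.2301).
q_1·c_3 = 0.0000·2 + 0.4472·3 + 0.0000·(-3) + (-0.8944)·3 = -1.3416; q_2·c_3 = 0.3835·2 + 0.4602·3 + 0.7670·(-3) + 0.2301·3 = 0.5369.
u_3 = c_3 + 1.3416·q_1 − 0.5369·q_2 = (1.7941, 3.3529, -3.4118, 1.6765).

u_3 = (1.7941, 3.3529, -3.4118, 1.6765)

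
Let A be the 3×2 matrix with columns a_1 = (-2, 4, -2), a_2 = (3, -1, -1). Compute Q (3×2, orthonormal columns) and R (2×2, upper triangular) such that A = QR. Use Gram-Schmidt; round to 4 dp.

Q = [[-0.4082, 0.8083], [0.8165, 0.1155], [-0.4082, -0.5774]], R = [[4.8990, -1.6330], [0.0000, 2.8868]]

a_1 = (-2, 4, -2); ‖a_1‖ = 4.8990, so e_1 = (-0.4082, 0.8165, -0.4082).
e_1·a_2 = (-0.4082)·3 + 0.8165·(-1) + (-0.4082)·(-1) = -1.6330.
u_2 = a_2 + 1.6330·e_1 = (2.3333, 0.3333, -1.6667).
‖u_2‖ = 2.8868, so e_2 = (0.8083, 0.1155, -0.5774).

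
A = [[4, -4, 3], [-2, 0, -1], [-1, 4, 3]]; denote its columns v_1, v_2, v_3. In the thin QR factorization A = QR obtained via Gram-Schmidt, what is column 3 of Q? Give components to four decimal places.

e_3 = (0.4851, 0.7276, 0.4851)

e_1 = v_1/‖v_1‖ = (4, -2, -1)/4.5826 = (0.8729, -0.4364, -0.2182).
r_{12} = e_1·v_2 = -4.3644.
u_2 = v_2 + 4.3644·e_1 = (-0.1905, -1.9048, 3.0476).
‖u_2‖ = 3.5989, so e_2 = (-0.0529, -0.5293, 0.8468).
r_{13} = e_1·v_3 = 2.4004; r_{23} = e_2·v_3 = 2.9109.
u_3 = v_3 − 2.4004·e_1 − 2.9109·e_2 = (1.0588, 1.5882, 1.0588).
‖u_3‖ = 2.1828, so e_3 = (0.4851, 0.7276, 0.4851).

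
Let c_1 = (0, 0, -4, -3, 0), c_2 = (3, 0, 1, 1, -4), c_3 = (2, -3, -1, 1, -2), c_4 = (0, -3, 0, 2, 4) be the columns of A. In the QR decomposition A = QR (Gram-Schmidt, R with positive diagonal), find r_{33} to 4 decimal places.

r_{33} = 3.2888

c_1 = (0, 0, -4, -3, 0); ‖c_1‖ = 5.0000, so e_1 = (0.0000, 0.0000, -0.8000, -0.6000, 0.0000).
e_1·c_2 = 0.0000·3 + 0.0000·0 + (-0.8000)·1 + (-0.6000)·1 + 0.0000·(-4) = -1.4000.
u_2 = c_2 + 1.4000·e_1 = (3.0000, 0.0000, -0.1200, 0.1600, -4.0000).
‖u_2‖ = 5.0040, so e_2 = (0.5995, 0.0000, -0.0240, 0.0320, -0.7994).
e_1·c_3 = 0.0000·2 + 0.0000·(-3) + (-0.8000)·(-1) + (-0.6000)·1 + 0.0000·(-2) = 0.2000; e_2·c_3 = 0.5995·2 + 0.0000·(-3) + (-0.0240)·(-1) + 0.0320·1 + (-0.7994)·(-2) = 2.8537.
u_3 = c_3 − 0.2000·e_1 − 2.8537·e_2 = (0.2891, -3.0000, -0.7716, 1.0288, 0.2812).
r_{33} = ‖u_3‖ = 3.2888.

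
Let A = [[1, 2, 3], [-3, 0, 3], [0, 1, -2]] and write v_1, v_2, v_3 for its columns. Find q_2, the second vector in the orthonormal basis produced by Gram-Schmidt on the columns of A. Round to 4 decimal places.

v_1 = (1, -3, 0); ‖v_1‖ = 3.1623, so q_1 = (0.3162, -0.9487, 0.0000).
q_1·v_2 = 0.3162·2 + (-0.9487)·0 + 0.0000·1 = 0.6325.
u_2 = v_2 − 0.6325·q_1 = (1.8000, 0.6000, 1.0000).
‖u_2‖ = 2.1448, so q_2 = (0.8393, 0.2798, 0.4663).

q_2 = (0.8393, 0.2798, 0.4663)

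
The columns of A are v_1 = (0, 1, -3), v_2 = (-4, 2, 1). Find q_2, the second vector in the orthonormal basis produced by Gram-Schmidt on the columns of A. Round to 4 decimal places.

q_2 = (-0.8750, 0.4594, 0.1531)

v_1 = (0, 1, -3); ‖v_1‖ = 3.1623, so q_1 = (0.0000, 0.3162, -0.9487).
q_1·v_2 = 0.0000·(-4) + 0.3162·2 + (-0.9487)·1 = -0.3162.
u_2 = v_2 + 0.3162·q_1 = (-4.0000, 2.1000, 0.7000).
‖u_2‖ = 4.5717, so q_2 = (-0.8750, 0.4594, 0.1531).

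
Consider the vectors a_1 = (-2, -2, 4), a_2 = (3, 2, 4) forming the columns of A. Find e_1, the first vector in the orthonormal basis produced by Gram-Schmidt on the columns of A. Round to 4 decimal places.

a_1 = (-2, -2, 4); ‖a_1‖ = 4.8990, so e_1 = (-0.4082, -0.4082, 0.8165).

e_1 = (-0.4082, -0.4082, 0.8165)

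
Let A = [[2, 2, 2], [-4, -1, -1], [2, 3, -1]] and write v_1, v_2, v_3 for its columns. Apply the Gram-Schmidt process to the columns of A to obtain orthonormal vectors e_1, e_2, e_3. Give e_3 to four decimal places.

v_1 = (2, -4, 2); ‖v_1‖ = 4.8990, so e_1 = (0.4082, -0.8165, 0.4082).
e_1·v_2 = 0.4082·2 + (-0.8165)·(-1) + 0.4082·3 = 2.8577.
u_2 = v_2 − 2.8577·e_1 = (0.8333, 1.3333, 1.8333).
‖u_2‖ = 2.4152, so e_2 = (0.3450, 0.5521, 0.7591).
e_1·v_3 = 0.4082·2 + (-0.8165)·(-1) + 0.4082·(-1) = 1.2247; e_2·v_3 = 0.3450·2 + 0.5521·(-1) + 0.7591·(-1) = -0.6211.
u_3 = v_3 − 1.2247·e_1 + 0.6211·e_2 = (1.7143, 0.3429, -1.0286).
‖u_3‖ = 2.0284, so e_3 = (0.8452, 0.1690, -0.5071).

e_3 = (0.8452, 0.1690, -0.5071)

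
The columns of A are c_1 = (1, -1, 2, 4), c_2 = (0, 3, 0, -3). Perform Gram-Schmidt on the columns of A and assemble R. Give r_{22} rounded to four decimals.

r_{22} = 2.7880

c_1 = (1, -1, 2, 4); ‖c_1‖ = 4.6904, so e_1 = (0.2132, -0.2132, 0.4264, 0.8528).
e_1·c_2 = 0.2132·0 + (-0.2132)·3 + 0.4264·0 + 0.8528·(-3) = -3.1980.
u_2 = c_2 + 3.1980·e_1 = (0.6818, 2.3182, 1.3636, -0.2727).
r_{22} = ‖u_2‖ = 2.7880.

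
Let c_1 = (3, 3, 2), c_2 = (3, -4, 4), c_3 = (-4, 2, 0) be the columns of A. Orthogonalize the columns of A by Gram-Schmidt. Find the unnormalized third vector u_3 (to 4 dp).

u_3 = (-2.0981, 0.6294, 2.2030)

e_1 = c_1/‖c_1‖ = (3, 3, 2)/4.6904 = (0.6396, 0.6396, 0.4264).
r_{12} = e_1·c_2 = 1.0660.
u_2 = c_2 − 1.0660·e_1 = (2.3182, -4.6818, 3.5455).
‖u_2‖ = 6.3138, so e_2 = (0.3672, -0.7415, 0.5615).
r_{13} = e_1·c_3 = -1.2792; r_{23} = e_2·c_3 = -2.9517.
u_3 = c_3 + 1.2792·e_1 + 2.9517·e_2 = (-2.0981, 0.6294, 2.2030).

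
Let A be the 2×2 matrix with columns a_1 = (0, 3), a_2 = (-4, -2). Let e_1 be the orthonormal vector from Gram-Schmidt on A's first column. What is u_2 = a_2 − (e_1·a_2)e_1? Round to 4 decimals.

u_2 = (-4.0000, 0.0000)

a_1 = (0, 3); ‖a_1‖ = 3.0000, so e_1 = (0.0000, 1.0000).
e_1·a_2 = 0.0000·(-4) + 1.0000·(-2) = -2.0000.
u_2 = a_2 + 2.0000·e_1 = (-4.0000, 0.0000).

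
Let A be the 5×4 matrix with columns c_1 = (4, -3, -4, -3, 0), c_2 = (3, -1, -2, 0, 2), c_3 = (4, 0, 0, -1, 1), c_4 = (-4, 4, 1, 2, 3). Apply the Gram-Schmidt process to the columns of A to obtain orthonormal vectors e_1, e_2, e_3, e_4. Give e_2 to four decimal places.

c_1 = (4, -3, -4, -3, 0); ‖c_1‖ = 7.0711, so e_1 = (0.5657, -0.4243, -0.5657, -0.4243, 0.0000).
e_1·c_2 = 0.5657·3 + (-0.4243)·(-1) + (-0.5657)·(-2) + (-0.4243)·0 + 0.0000·2 = 3.2527.
u_2 = c_2 − 3.2527·e_1 = (1.1600, 0.3800, -0.1600, 1.3800, 2.0000).
‖u_2‖ = 2.7240, so e_2 = (0.4258, 0.1395, -0.0587, 0.5066, 0.7342).

e_2 = (0.4258, 0.1395, -0.0587, 0.5066, 0.7342)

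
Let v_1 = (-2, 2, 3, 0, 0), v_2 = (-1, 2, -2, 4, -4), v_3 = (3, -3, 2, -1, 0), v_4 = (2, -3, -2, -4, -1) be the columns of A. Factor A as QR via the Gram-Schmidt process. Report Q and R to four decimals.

q_1 = v_1/‖v_1‖ = (-2, 2, 3, 0, 0)/4.1231 = (-0.4851, 0.4851, 0.7276, 0.0000, 0.0000).
r_{12} = q_1·v_2 = 0.0000.
u_2 = v_2 + 0.0000·q_1 = (-1.0000, 2.0000, -2.0000, 4.0000, -4.0000).
‖u_2‖ = 6.4031, so q_2 = (-0.1562, 0.3123, -0.3123, 0.6247, -0.6247).
r_{13} = q_1·v_3 = -1.4552; r_{23} = q_2·v_3 = -2.6550.
u_3 = v_3 + 1.4552·q_1 + 2.6550·q_2 = (1.8795, -1.4648, 2.2296, 0.6585, -1.6585).
‖u_3‖ = 3.7194, so q_3 = (0.5053, -0.3938, 0.5994, 0.1771, -0.4459).
r_{14} = q_1·v_4 = -3.8806; r_{24} = q_2·v_4 = -2.4988; r_{34} = q_3·v_4 = 0.7310.
u_4 = v_4 + 3.8806·q_1 + 2.4988·q_2 − 0.7310·q_3 = (-0.6420, -0.0493, -0.3951, -2.5685, -2.2350).
‖u_4‖ = 3.4875, so q_4 = (-0.1841, -0.0141, -0.1133, -0.7365, -0.6409).

Q = [[-0.4851, -0.1562, 0.5053, -0.1841], [0.4851, 0.3123, -0.3938, -0.0141], [0.7276, -0.3123, 0.5994, -0.1133], [0.0000, 0.6247, 0.1771, -0.7365], [0.0000, -0.6247, -0.4459, -0.6409]], R = [[4.1231, 0.0000, -1.4552, -3.8806], [0.0000, 6.4031, -2.6550, -2.4988], [0.0000, 0.0000, 3.7194, 0.7310], [0.0000, 0.0000, 0.0000, 3.4875]]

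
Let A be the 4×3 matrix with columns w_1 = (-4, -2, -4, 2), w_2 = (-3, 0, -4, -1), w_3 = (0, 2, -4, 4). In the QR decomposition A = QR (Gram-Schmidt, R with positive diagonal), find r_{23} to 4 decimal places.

q_1 = w_1/‖w_1‖ = (-4, -2, -4, 2)/6.3246 = (-0.6325, -0.3162, -0.6325, 0.3162).
r_{12} = q_1·w_2 = 4.1110.
u_2 = w_2 − 4.1110·q_1 = (-0.4000, 1.3000, -1.4000, -2.3000).
‖u_2‖ = 3.0166, so q_2 = (-0.1326, 0.4309, -0.4641, -0.7624).
r_{23} = q_2·w_3 = -0.3315.

r_{23} = -0.3315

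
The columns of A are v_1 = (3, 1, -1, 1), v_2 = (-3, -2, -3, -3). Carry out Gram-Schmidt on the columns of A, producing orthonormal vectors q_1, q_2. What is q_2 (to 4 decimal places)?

v_1 = (3, 1, -1, 1); ‖v_1‖ = 3.4641, so q_1 = (0.8660, 0.2887, -0.2887, 0.2887).
q_1·v_2 = 0.8660·(-3) + 0.2887·(-2) + (-0.2887)·(-3) + 0.2887·(-3) = -3.1754.
u_2 = v_2 + 3.1754·q_1 = (-0.2500, -1.0833, -3.9167, -2.0833).
‖u_2‖ = 4.5735, so q_2 = (-0.0547, -0.2369, -0.8564, -0.4555).

q_2 = (-0.0547, -0.2369, -0.8564, -0.4555)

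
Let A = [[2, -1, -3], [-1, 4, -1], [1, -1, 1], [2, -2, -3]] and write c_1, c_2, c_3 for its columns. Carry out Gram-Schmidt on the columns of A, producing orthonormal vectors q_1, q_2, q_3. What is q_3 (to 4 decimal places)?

c_1 = (2, -1, 1, 2); ‖c_1‖ = 3.1623, so q_1 = (0.6325, -0.3162, 0.3162, 0.6325).
q_1·c_2 = 0.6325·(-1) + (-0.3162)·4 + 0.3162·(-1) + 0.6325·(-2) = -3.4785.
u_2 = c_2 + 3.4785·q_1 = (1.2000, 2.9000, 0.1000, 0.2000).
‖u_2‖ = 3.1464, so q_2 = (0.3814, 0.9217, 0.0318, 0.0636).
q_1·c_3 = 0.6325·(-3) + (-0.3162)·(-1) + 0.3162·1 + 0.6325·(-3) = -3.1623; q_2·c_3 = 0.3814·(-3) + 0.9217·(-1) + 0.0318·1 + 0.0636·(-3) = -2.2247.
u_3 = c_3 + 3.1623·q_1 + 2.2247·q_2 = (-0.1515, 0.0505, 2.0707, -0.8586).
‖u_3‖ = 2.2473, so q_3 = (-0.0674, 0.0225, 0.9214, -0.3820).

q_3 = (-0.0674, 0.0225, 0.9214, -0.3820)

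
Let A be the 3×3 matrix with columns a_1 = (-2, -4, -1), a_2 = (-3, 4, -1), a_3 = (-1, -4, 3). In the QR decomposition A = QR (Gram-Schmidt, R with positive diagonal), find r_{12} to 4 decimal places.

r_{12} = -1.9640

a_1 = (-2, -4, -1); ‖a_1‖ = 4.5826, so q_1 = (-0.4364, -0.8729, -0.2182).
r_{12} = q_1·a_2 = -1.9640.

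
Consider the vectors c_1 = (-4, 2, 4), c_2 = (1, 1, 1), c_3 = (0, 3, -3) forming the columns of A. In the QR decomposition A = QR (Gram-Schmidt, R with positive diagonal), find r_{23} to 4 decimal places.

c_1 = (-4, 2, 4); ‖c_1‖ = 6.0000, so e_1 = (-0.6667, 0.3333, 0.6667).
e_1·c_2 = (-0.6667)·1 + 0.3333·1 + 0.6667·1 = 0.3333.
u_2 = c_2 − 0.3333·e_1 = (1.2222, 0.8889, 0.7778).
‖u_2‖ = 1.6997, so e_2 = (0.7191, 0.5230, 0.4576).
r_{23} = e_2·c_3 = 0.1961.

r_{23} = 0.1961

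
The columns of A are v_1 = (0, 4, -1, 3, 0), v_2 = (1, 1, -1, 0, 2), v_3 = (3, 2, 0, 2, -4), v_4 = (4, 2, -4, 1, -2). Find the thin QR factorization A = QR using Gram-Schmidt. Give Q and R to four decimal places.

v_1 = (0, 4, -1, 3, 0); ‖v_1‖ = 5.0990, so q_1 = (0.0000, 0.7845, -0.1961, 0.5883, 0.0000).
q_1·v_2 = 0.0000·1 + 0.7845·1 + (-0.1961)·(-1) + 0.5883·0 + 0.0000·2 = 0.9806.
u_2 = v_2 − 0.9806·q_1 = (1.0000, 0.2308, -0.8077, -0.5769, 2.0000).
‖u_2‖ = 2.4573, so q_2 = (0.4069, 0.0939, -0.3287, -0.2348, 0.8139).
q_1·v_3 = 0.0000·3 + 0.7845·2 + (-0.1961)·0 + 0.5883·2 + 0.0000·(-4) = 2.7456; q_2·v_3 = 0.4069·3 + 0.0939·2 + (-0.3287)·0 + (-0.2348)·2 + 0.8139·(-4) = -2.3165.
u_3 = v_3 − 2.7456·q_1 + 2.3165·q_2 = (3.9427, 0.0637, -0.2229, -0.1592, -2.1146).
‖u_3‖ = 4.4828, so q_3 = (0.8795, 0.0142, -0.0497, -0.0355, -0.4717).
q_1·v_4 = 0.0000·4 + 0.7845·2 + (-0.1961)·(-4) + 0.5883·1 + 0.0000·(-2) = 2.9417; q_2·v_4 = 0.4069·4 + 0.0939·2 + (-0.3287)·(-4) + (-0.2348)·1 + 0.8139·(-2) = 1.2678; q_3·v_4 = 0.8795·4 + 0.0142·2 + (-0.0497)·(-4) + (-0.0355)·1 + (-0.4717)·(-2) = 4.6533.
u_4 = v_4 − 2.9417·q_1 − 1.2678·q_2 − 4.6533·q_3 = (-0.6086, -0.4929, -2.7750, -0.2678, -0.8368).
‖u_4‖ = 3.0142, so q_4 = (-0.2019, -0.1635, -0.9206, -0.0889, -0.2776).

Q = [[0.0000, 0.4069, 0.8795, -0.2019], [0.7845, 0.0939, 0.0142, -0.1635], [-0.1961, -0.3287, -0.0497, -0.9206], [0.5883, -0.2348, -0.0355, -0.0889], [0.0000, 0.8139, -0.4717, -0.2776]], R = [[5.0990, 0.9806, 2.7456, 2.9417], [0.0000, 2.4573, -2.3165, 1.2678], [0.0000, 0.0000, 4.4828, 4.6533], [0.0000, 0.0000, 0.0000, 3.0142]]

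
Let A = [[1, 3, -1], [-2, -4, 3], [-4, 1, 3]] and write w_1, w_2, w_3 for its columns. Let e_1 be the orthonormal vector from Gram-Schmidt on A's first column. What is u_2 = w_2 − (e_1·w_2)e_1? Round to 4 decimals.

u_2 = (2.6667, -3.3333, 2.3333)

e_1 = w_1/‖w_1‖ = (1, -2, -4)/4.5826 = (0.2182, -0.4364, -0.8729).
r_{12} = e_1·w_2 = 1.5275.
u_2 = w_2 − 1.5275·e_1 = (2.6667, -3.3333, 2.3333).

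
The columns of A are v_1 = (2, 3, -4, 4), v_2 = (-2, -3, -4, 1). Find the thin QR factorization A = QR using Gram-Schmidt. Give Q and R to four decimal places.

v_1 = (2, 3, -4, 4); ‖v_1‖ = 6.7082, so e_1 = (0.2981, 0.4472, -0.5963, 0.5963).
e_1·v_2 = 0.2981·(-2) + 0.4472·(-3) + (-0.5963)·(-4) + 0.5963·1 = 1.0435.
u_2 = v_2 − 1.0435·e_1 = (-2.3111, -3.4667, -3.3778, 0.3778).
‖u_2‖ = 5.3769, so e_2 = (-0.4298, -0.6447, -0.6282, 0.0703).

Q = [[0.2981, -0.4298], [0.4472, -0.6447], [-0.5963, -0.6282], [0.5963, 0.0703]], R = [[6.7082, 1.0435], [0.0000, 5.3769]]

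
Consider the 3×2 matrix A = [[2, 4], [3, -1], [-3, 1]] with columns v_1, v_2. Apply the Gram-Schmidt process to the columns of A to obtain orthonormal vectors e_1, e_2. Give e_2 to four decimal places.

v_1 = (2, 3, -3); ‖v_1‖ = 4.6904, so e_1 = (0.4264, 0.6396, -0.6396).
e_1·v_2 = 0.4264·4 + 0.6396·(-1) + (-0.6396)·1 = 0.4264.
u_2 = v_2 − 0.4264·e_1 = (3.8182, -1.2727, 1.2727).
‖u_2‖ = 4.2212, so e_2 = (0.9045, -0.3015, 0.3015).

e_2 = (0.9045, -0.3015, 0.3015)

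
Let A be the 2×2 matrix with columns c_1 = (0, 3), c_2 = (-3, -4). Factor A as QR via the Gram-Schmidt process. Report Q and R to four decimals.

c_1 = (0, 3); ‖c_1‖ = 3.0000, so q_1 = (0.0000, 1.0000).
q_1·c_2 = 0.0000·(-3) + 1.0000·(-4) = -4.0000.
u_2 = c_2 + 4.0000·q_1 = (-3.0000, 0.0000).
‖u_2‖ = 3.0000, so q_2 = (-1.0000, 0.0000).

Q = [[0.0000, -1.0000], [1.0000, 0.0000]], R = [[3.0000, -4.0000], [0.0000, 3.0000]]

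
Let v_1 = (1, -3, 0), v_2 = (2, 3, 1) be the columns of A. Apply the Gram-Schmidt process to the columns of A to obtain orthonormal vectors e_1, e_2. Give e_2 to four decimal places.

e_1 = v_1/‖v_1‖ = (1, -3, 0)/3.1623 = (0.3162, -0.9487, 0.0000).
r_{12} = e_1·v_2 = -2.2136.
u_2 = v_2 + 2.2136·e_1 = (2.7000, 0.9000, 1.0000).
‖u_2‖ = 3.0166, so e_2 = (0.8950, 0.2983, 0.3315).

e_2 = (0.8950, 0.2983, 0.3315)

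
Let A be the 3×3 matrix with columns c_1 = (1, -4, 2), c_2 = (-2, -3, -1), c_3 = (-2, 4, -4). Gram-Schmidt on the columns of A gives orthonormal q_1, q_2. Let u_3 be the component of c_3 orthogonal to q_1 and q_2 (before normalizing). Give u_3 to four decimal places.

u_3 = (0.5217, -0.1565, -0.5739)

c_1 = (1, -4, 2); ‖c_1‖ = 4.5826, so q_1 = (0.2182, -0.8729, 0.4364).
q_1·c_2 = 0.2182·(-2) + (-0.8729)·(-3) + 0.4364·(-1) = 1.7457.
u_2 = c_2 − 1.7457·q_1 = (-2.3810, -1.4762, -1.7619).
‖u_2‖ = 3.3094, so q_2 = (-0.7194, -0.4461, -0.5324).
q_1·c_3 = 0.2182·(-2) + (-0.8729)·4 + 0.4364·(-4) = -5.6737; q_2·c_3 = (-0.7194)·(-2) + (-0.4461)·4 + (-0.5324)·(-4) = 1.7842.
u_3 = c_3 + 5.6737·q_1 − 1.7842·q_2 = (0.5217, -0.1565, -0.5739).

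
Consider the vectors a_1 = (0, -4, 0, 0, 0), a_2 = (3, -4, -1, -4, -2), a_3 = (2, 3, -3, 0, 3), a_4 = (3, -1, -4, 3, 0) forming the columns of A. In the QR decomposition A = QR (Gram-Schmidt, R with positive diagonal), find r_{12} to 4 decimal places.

a_1 = (0, -4, 0, 0, 0); ‖a_1‖ = 4.0000, so q_1 = (0.0000, -1.0000, 0.0000, 0.0000, 0.0000).
r_{12} = q_1·a_2 = 4.0000.

r_{12} = 4.0000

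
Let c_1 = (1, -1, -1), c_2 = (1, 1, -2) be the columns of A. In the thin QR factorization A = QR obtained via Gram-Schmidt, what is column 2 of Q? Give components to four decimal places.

e_2 = (0.1543, 0.7715, -0.6172)

c_1 = (1, -1, -1); ‖c_1‖ = 1.7321, so e_1 = (0.5774, -0.5774, -0.5774).
e_1·c_2 = 0.5774·1 + (-0.5774)·1 + (-0.5774)·(-2) = 1.1547.
u_2 = c_2 − 1.1547·e_1 = (0.3333, 1.6667, -1.3333).
‖u_2‖ = 2.1602, so e_2 = (0.1543, 0.7715, -0.6172).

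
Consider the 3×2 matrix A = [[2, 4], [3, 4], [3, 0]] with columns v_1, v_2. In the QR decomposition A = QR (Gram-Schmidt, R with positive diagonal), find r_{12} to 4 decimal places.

q_1 = v_1/‖v_1‖ = (2, 3, 3)/4.6904 = (0.4264, 0.6396, 0.6396).
r_{12} = q_1·v_2 = 4.2640.

r_{12} = 4.2640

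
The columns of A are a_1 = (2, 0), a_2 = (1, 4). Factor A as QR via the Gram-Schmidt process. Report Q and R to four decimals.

e_1 = a_1/‖a_1‖ = (2, 0)/2.0000 = (1.0000, 0.0000).
r_{12} = e_1·a_2 = 1.0000.
u_2 = a_2 − 1.0000·e_1 = (0.0000, 4.0000).
‖u_2‖ = 4.0000, so e_2 = (0.0000, 1.0000).

Q = [[1.0000, 0.0000], [0.0000, 1.0000]], R = [[2.0000, 1.0000], [0.0000, 4.0000]]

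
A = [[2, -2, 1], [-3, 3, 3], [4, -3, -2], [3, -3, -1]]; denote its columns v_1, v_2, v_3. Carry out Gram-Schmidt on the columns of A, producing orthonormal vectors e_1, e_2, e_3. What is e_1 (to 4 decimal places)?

v_1 = (2, -3, 4, 3); ‖v_1‖ = 6.1644, so e_1 = (0.3244, -0.4867, 0.6489, 0.4867).

e_1 = (0.3244, -0.4867, 0.6489, 0.4867)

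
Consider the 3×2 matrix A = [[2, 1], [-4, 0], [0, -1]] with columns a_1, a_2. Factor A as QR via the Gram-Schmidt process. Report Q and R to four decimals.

a_1 = (2, -4, 0); ‖a_1‖ = 4.4721, so e_1 = (0.4472, -0.8944, 0.0000).
e_1·a_2 = 0.4472·1 + (-0.8944)·0 + 0.0000·(-1) = 0.4472.
u_2 = a_2 − 0.4472·e_1 = (0.8000, 0.4000, -1.0000).
‖u_2‖ = 1.3416, so e_2 = (0.5963, 0.2981, -0.7454).

Q = [[0.4472, 0.5963], [-0.8944, 0.2981], [0.0000, -0.7454]], R = [[4.4721, 0.4472], [0.0000, 1.3416]]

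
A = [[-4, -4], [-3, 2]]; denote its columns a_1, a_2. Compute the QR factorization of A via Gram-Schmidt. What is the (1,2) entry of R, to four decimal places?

e_1 = a_1/‖a_1‖ = (-4, -3)/5.0000 = (-0.8000, -0.6000).
r_{12} = e_1·a_2 = 2.0000.

r_{12} = 2.0000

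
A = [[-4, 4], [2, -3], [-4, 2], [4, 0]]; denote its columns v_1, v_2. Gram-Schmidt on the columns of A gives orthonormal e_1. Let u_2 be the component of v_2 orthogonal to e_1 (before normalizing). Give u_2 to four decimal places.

v_1 = (-4, 2, -4, 4); ‖v_1‖ = 7.2111, so e_1 = (-0.5547, 0.2774, -0.5547, 0.5547).
e_1·v_2 = (-0.5547)·4 + 0.2774·(-3) + (-0.5547)·2 + 0.5547·0 = -4.1603.
u_2 = v_2 + 4.1603·e_1 = (1.6923, -1.8462, -0.3077, 2.3077).

u_2 = (1.6923, -1.8462, -0.3077, 2.3077)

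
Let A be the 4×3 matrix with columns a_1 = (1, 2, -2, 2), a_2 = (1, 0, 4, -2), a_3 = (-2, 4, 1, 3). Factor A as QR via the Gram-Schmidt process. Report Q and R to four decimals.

e_1 = a_1/‖a_1‖ = (1, 2, -2, 2)/3.6056 = (0.2774, 0.5547, -0.5547, 0.5547).
r_{12} = e_1·a_2 = -3.0509.
u_2 = a_2 + 3.0509·e_1 = (1.8462, 1.6923, 2.3077, -0.3077).
‖u_2‖ = 3.4194, so e_2 = (0.5399, 0.4949, 0.6749, -0.0900).
r_{13} = e_1·a_3 = 2.7735; r_{23} = e_2·a_3 = 1.3048.
u_3 = a_3 − 2.7735·e_1 − 1.3048·e_2 = (-3.4737, 1.8158, 1.6579, 1.5789).
‖u_3‖ = 4.5393, so e_3 = (-0.7652, 0.4000, 0.3652, 0.3478).

Q = [[0.2774, 0.5399, -0.7652], [0.5547, 0.4949, 0.4000], [-0.5547, 0.6749, 0.3652], [0.5547, -0.0900, 0.3478]], R = [[3.6056, -3.0509, 2.7735], [0.0000, 3.4194, 1.3048], [0.0000, 0.0000, 4.5393]]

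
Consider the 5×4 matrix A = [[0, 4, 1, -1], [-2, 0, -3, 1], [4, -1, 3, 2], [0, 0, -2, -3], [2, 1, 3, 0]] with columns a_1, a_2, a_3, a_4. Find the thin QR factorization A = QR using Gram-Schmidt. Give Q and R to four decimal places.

a_1 = (0, -2, 4, 0, 2); ‖a_1‖ = 4.8990, so q_1 = (0.0000, -0.4082, 0.8165, 0.0000, 0.4082).
q_1·a_2 = 0.0000·4 + (-0.4082)·0 + 0.8165·(-1) + 0.0000·0 + 0.4082·1 = -0.4082.
u_2 = a_2 + 0.4082·q_1 = (4.0000, -0.1667, -0.6667, 0.0000, 1.1667).
‖u_2‖ = 4.2230, so q_2 = (0.9472, -0.0395, -0.1579, 0.0000, 0.2763).
q_1·a_3 = 0.0000·1 + (-0.4082)·(-3) + 0.8165·3 + 0.0000·(-2) + 0.4082·3 = 4.8990; q_2·a_3 = 0.9472·1 + (-0.0395)·(-3) + (-0.1579)·3 + 0.0000·(-2) + 0.2763·3 = 1.4208.
u_3 = a_3 − 4.8990·q_1 − 1.4208·q_2 = (-0.3458, -0.9439, -0.7757, -2.0000, 0.6075).
‖u_3‖ = 2.4457, so q_3 = (-0.1414, -0.3860, -0.3172, -0.8178, 0.2484).
q_1·a_4 = 0.0000·(-1) + (-0.4082)·1 + 0.8165·2 + 0.0000·(-3) + 0.4082·0 = 1.2247; q_2·a_4 = 0.9472·(-1) + (-0.0395)·1 + (-0.1579)·2 + 0.0000·(-3) + 0.2763·0 = -1.3024; q_3·a_4 = (-0.1414)·(-1) + (-0.3860)·1 + (-0.3172)·2 + (-0.8178)·(-3) + 0.2484·0 = 1.5744.
u_4 = a_4 − 1.2247·q_1 + 1.3024·q_2 − 1.5744·q_3 = (0.4563, 2.0562, 1.2938, -1.7125, -0.5312).
‖u_4‖ = 3.0537, so q_4 = (0.1494, 0.6734, 0.4237, -0.5608, -0.1740).

Q = [[0.0000, 0.9472, -0.1414, 0.1494], [-0.4082, -0.0395, -0.3860, 0.6734], [0.8165, -0.1579, -0.3172, 0.4237], [0.0000, 0.0000, -0.8178, -0.5608], [0.4082, 0.2763, 0.2484, -0.1740]], R = [[4.8990, -0.4082, 4.8990, 1.2247], [0.0000, 4.2230, 1.4208, -1.3024], [0.0000, 0.0000, 2.4457, 1.5744], [0.0000, 0.0000, 0.0000, 3.0537]]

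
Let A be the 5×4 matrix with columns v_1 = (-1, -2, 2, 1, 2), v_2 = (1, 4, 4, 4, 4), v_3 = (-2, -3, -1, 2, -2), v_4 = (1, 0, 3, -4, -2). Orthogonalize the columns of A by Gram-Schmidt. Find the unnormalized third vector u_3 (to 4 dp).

u_3 = (-1.0444, -0.3384, -0.6603, 2.9202, -1.6603)

v_1 = (-1, -2, 2, 1, 2); ‖v_1‖ = 3.7417, so q_1 = (-0.2673, -0.5345, 0.5345, 0.2673, 0.5345).
q_1·v_2 = (-0.2673)·1 + (-0.5345)·4 + 0.5345·4 + 0.2673·4 + 0.5345·4 = 2.9399.
u_2 = v_2 − 2.9399·q_1 = (1.7857, 5.5714, 2.4286, 3.2143, 2.4286).
‖u_2‖ = 7.5071, so q_2 = (0.2379, 0.7422, 0.3235, 0.4282, 0.3235).
q_1·v_3 = (-0.2673)·(-2) + (-0.5345)·(-3) + 0.5345·(-1) + 0.2673·2 + 0.5345·(-2) = 1.0690; q_2·v_3 = 0.2379·(-2) + 0.7422·(-3) + 0.3235·(-1) + 0.4282·2 + 0.3235·(-2) = -2.8164.
u_3 = v_3 − 1.0690·q_1 + 2.8164·q_2 = (-1.0444, -0.3384, -0.6603, 2.9202, -1.6603).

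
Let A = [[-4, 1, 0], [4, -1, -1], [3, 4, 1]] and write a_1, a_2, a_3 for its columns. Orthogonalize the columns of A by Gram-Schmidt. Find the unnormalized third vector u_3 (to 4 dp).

u_3 = (-0.5000, -0.5000, 0.0000)

a_1 = (-4, 4, 3); ‖a_1‖ = 6.4031, so q_1 = (-0.6247, 0.6247, 0.4685).
q_1·a_2 = (-0.6247)·1 + 0.6247·(-1) + 0.4685·4 = 0.6247.
u_2 = a_2 − 0.6247·q_1 = (1.3902, -1.3902, 3.7073).
‖u_2‖ = 4.1964, so q_2 = (0.3313, -0.3313, 0.8835).
q_1·a_3 = (-0.6247)·0 + 0.6247·(-1) + 0.4685·1 = -0.1562; q_2·a_3 = 0.3313·0 + (-0.3313)·(-1) + 0.8835·1 = 1.2147.
u_3 = a_3 + 0.1562·q_1 − 1.2147·q_2 = (-0.5000, -0.5000, 0.0000).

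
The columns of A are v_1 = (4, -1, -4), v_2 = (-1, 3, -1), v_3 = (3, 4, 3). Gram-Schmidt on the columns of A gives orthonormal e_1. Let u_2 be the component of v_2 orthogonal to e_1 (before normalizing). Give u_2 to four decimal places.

v_1 = (4, -1, -4); ‖v_1‖ = 5.7446, so e_1 = (0.6963, -0.1741, -0.6963).
e_1·v_2 = 0.6963·(-1) + (-0.1741)·3 + (-0.6963)·(-1) = -0.5222.
u_2 = v_2 + 0.5222·e_1 = (-0.6364, 2.9091, -1.3636).

u_2 = (-0.6364, 2.9091, -1.3636)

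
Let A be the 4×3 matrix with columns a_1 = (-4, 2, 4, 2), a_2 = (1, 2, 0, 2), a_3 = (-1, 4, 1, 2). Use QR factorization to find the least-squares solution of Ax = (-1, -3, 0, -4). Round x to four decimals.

q_1 = a_1/‖a_1‖ = (-4, 2, 4, 2)/6.3246 = (-0.6325, 0.3162, 0.6325, 0.3162).
r_{12} = q_1·a_2 = 0.6325.
u_2 = a_2 − 0.6325·q_1 = (1.4000, 1.8000, -0.4000, 1.8000).
‖u_2‖ = 2.9326, so q_2 = (0.4774, 0.6138, -0.1364, 0.6138).
r_{13} = q_1·a_3 = 3.1623; r_{23} = q_2·a_3 = 3.0690.
u_3 = a_3 − 3.1623·q_1 − 3.0690·q_2 = (-0.4651, 1.1163, -0.5814, -0.8837).
‖u_3‖ = 1.6067, so q_3 = (-0.2895, 0.6948, -0.3619, -0.5500).
Qᵀb = (-1.5811, -4.7740, 0.4053).
Back-substitute: x_3 = 0.4053/1.6067 = 0.2523.
x_2 = (-4.7740 − 3.0690·0.2523)/2.9326 = -1.8919.
x_1 = (-1.5811 − 0.6325·(-1.8919) − 3.1623·0.2523)/6.3246 = -0.1869.

x = (-0.1869, -1.8919, 0.2523)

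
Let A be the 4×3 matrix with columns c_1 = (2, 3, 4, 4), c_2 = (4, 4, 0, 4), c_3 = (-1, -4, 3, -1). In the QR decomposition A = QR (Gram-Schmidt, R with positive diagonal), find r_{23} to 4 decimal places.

r_{23} = -4.3818

c_1 = (2, 3, 4, 4); ‖c_1‖ = 6.7082, so e_1 = (0.2981, 0.4472, 0.5963, 0.5963).
e_1·c_2 = 0.2981·4 + 0.4472·4 + 0.5963·0 + 0.5963·4 = 5.3666.
u_2 = c_2 − 5.3666·e_1 = (2.4000, 1.6000, -3.2000, 0.8000).
‖u_2‖ = 4.3818, so e_2 = (0.5477, 0.3651, -0.7303, 0.1826).
r_{23} = e_2·c_3 = -4.3818.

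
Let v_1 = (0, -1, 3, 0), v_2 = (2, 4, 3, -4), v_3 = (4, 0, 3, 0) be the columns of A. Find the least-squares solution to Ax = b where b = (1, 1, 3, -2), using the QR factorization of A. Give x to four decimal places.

x = (0.5644, 0.4423, 0.0160)

q_1 = v_1/‖v_1‖ = (0, -1, 3, 0)/3.1623 = (0.0000, -0.3162, 0.9487, 0.0000).
r_{12} = q_1·v_2 = 1.5811.
u_2 = v_2 − 1.5811·q_1 = (2.0000, 4.5000, 1.5000, -4.0000).
‖u_2‖ = 6.5192, so q_2 = (0.3068, 0.6903, 0.2301, -0.6136).
r_{13} = q_1·v_3 = 2.8460; r_{23} = q_2·v_3 = 1.9174.
u_3 = v_3 − 2.8460·q_1 − 1.9174·q_2 = (3.4118, -0.4235, -0.1412, 1.1765).
‖u_3‖ = 3.6364, so q_3 = (0.9382, -0.1165, -0.0388, 0.3235).
Qᵀb = (2.5298, 2.9145, 0.0582).
Back-substitute: x_3 = 0.0582/3.6364 = 0.0160.
x_2 = (2.9145 − 1.9174·0.0160)/6.5192 = 0.4423.
x_1 = (2.5298 − 1.5811·0.4423 − 2.8460·0.0160)/3.1623 = 0.5644.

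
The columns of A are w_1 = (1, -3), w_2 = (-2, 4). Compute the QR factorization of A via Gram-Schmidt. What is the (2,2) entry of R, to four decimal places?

w_1 = (1, -3); ‖w_1‖ = 3.1623, so q_1 = (0.3162, -0.9487).
q_1·w_2 = 0.3162·(-2) + (-0.9487)·4 = -4.4272.
u_2 = w_2 + 4.4272·q_1 = (-0.6000, -0.2000).
r_{22} = ‖u_2‖ = 0.6325.

r_{22} = 0.6325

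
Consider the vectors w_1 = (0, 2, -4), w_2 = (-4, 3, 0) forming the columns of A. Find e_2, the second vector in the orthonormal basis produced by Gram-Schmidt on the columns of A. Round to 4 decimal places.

e_2 = (-0.8305, 0.4983, 0.2491)

w_1 = (0, 2, -4); ‖w_1‖ = 4.4721, so e_1 = (0.0000, 0.4472, -0.8944).
e_1·w_2 = 0.0000·(-4) + 0.4472·3 + (-0.8944)·0 = 1.3416.
u_2 = w_2 − 1.3416·e_1 = (-4.0000, 2.4000, 1.2000).
‖u_2‖ = 4.8166, so e_2 = (-0.8305, 0.4983, 0.2491).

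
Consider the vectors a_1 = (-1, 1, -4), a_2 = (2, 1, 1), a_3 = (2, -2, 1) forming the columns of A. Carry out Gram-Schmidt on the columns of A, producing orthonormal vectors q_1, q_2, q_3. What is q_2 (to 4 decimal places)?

a_1 = (-1, 1, -4); ‖a_1‖ = 4.2426, so q_1 = (-0.2357, 0.2357, -0.9428).
q_1·a_2 = (-0.2357)·2 + 0.2357·1 + (-0.9428)·1 = -1.1785.
u_2 = a_2 + 1.1785·q_1 = (1.7222, 1.2778, -0.1111).
‖u_2‖ = 2.1473, so q_2 = (0.8020, 0.5950, -0.0517).

q_2 = (0.8020, 0.5950, -0.0517)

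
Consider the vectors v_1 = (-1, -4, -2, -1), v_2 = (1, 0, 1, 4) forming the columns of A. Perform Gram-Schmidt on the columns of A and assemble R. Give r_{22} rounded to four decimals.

r_{22} = 3.9715

v_1 = (-1, -4, -2, -1); ‖v_1‖ = 4.6904, so e_1 = (-0.2132, -0.8528, -0.4264, -0.2132).
e_1·v_2 = (-0.2132)·1 + (-0.8528)·0 + (-0.4264)·1 + (-0.2132)·4 = -1.4924.
u_2 = v_2 + 1.4924·e_1 = (0.6818, -1.2727, 0.3636, 3.6818).
r_{22} = ‖u_2‖ = 3.9715.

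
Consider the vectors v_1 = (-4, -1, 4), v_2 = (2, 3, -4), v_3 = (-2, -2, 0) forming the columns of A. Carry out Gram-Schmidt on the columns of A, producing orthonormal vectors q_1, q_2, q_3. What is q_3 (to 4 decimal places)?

q_3 = (-0.5298, -0.5298, -0.6623)

q_1 = v_1/‖v_1‖ = (-4, -1, 4)/5.7446 = (-0.6963, -0.1741, 0.6963).
r_{12} = q_1·v_2 = -4.7001.
u_2 = v_2 + 4.7001·q_1 = (-1.2727, 2.1818, -0.7273).
‖u_2‖ = 2.6285, so q_2 = (-0.4842, 0.8301, -0.2767).
r_{13} = q_1·v_3 = 1.7408; r_{23} = q_2·v_3 = -0.6917.
u_3 = v_3 − 1.7408·q_1 + 0.6917·q_2 = (-1.1228, -1.1228, -1.4035).
‖u_3‖ = 2.1193, so q_3 = (-0.5298, -0.5298, -0.6623).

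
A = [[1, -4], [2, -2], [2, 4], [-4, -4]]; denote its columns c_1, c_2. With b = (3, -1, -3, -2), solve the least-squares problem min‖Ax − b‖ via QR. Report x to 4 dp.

x = (0.3640, -0.3812)

q_1 = c_1/‖c_1‖ = (1, 2, 2, -4)/5.0000 = (0.2000, 0.4000, 0.4000, -0.8000).
r_{12} = q_1·c_2 = 3.2000.
u_2 = c_2 − 3.2000·q_1 = (-4.6400, -3.2800, 2.7200, -1.4400).
‖u_2‖ = 6.4622, so q_2 = (-0.7180, -0.5076, 0.4209, -0.2228).
Qᵀb = (0.6000, -2.4636).
Back-substitute: x_2 = -2.4636/6.4622 = -0.3812.
x_1 = (0.6000 − 3.2000·(-0.3812))/5.0000 = 0.3640.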